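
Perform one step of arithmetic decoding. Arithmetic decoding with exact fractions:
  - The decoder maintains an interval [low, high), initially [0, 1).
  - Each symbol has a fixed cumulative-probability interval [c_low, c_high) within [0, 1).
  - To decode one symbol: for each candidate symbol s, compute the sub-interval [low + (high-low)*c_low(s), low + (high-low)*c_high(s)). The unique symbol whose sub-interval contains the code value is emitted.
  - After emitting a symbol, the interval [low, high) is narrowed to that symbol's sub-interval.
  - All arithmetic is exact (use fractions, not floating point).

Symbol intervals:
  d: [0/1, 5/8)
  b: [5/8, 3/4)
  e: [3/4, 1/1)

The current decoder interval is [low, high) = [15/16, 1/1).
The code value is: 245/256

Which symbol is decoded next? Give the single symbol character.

Answer: d

Derivation:
Interval width = high − low = 1/1 − 15/16 = 1/16
Scaled code = (code − low) / width = (245/256 − 15/16) / 1/16 = 5/16
  d: [0/1, 5/8) ← scaled code falls here ✓
  b: [5/8, 3/4) 
  e: [3/4, 1/1) 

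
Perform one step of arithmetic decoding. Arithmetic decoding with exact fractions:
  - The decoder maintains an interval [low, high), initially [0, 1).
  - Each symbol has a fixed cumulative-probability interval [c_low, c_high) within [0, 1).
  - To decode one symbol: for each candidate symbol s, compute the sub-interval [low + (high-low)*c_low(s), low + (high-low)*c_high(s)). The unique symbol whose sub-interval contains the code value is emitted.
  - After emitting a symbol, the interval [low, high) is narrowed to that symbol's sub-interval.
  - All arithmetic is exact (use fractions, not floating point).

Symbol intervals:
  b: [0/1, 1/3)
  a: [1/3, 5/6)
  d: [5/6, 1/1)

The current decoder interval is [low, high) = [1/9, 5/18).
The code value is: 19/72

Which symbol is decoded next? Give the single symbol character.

Answer: d

Derivation:
Interval width = high − low = 5/18 − 1/9 = 1/6
Scaled code = (code − low) / width = (19/72 − 1/9) / 1/6 = 11/12
  b: [0/1, 1/3) 
  a: [1/3, 5/6) 
  d: [5/6, 1/1) ← scaled code falls here ✓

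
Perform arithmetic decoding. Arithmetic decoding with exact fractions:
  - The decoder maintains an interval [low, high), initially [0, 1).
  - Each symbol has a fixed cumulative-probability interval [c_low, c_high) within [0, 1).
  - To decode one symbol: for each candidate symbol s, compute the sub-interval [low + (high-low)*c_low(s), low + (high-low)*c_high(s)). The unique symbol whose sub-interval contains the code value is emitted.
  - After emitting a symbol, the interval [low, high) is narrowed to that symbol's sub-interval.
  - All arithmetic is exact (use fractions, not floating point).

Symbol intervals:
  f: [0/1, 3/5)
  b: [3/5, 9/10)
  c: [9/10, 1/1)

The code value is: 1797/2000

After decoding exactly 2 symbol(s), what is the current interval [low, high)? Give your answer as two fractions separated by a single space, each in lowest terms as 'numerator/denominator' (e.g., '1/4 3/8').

Answer: 87/100 9/10

Derivation:
Step 1: interval [0/1, 1/1), width = 1/1 - 0/1 = 1/1
  'f': [0/1 + 1/1*0/1, 0/1 + 1/1*3/5) = [0/1, 3/5)
  'b': [0/1 + 1/1*3/5, 0/1 + 1/1*9/10) = [3/5, 9/10) <- contains code 1797/2000
  'c': [0/1 + 1/1*9/10, 0/1 + 1/1*1/1) = [9/10, 1/1)
  emit 'b', narrow to [3/5, 9/10)
Step 2: interval [3/5, 9/10), width = 9/10 - 3/5 = 3/10
  'f': [3/5 + 3/10*0/1, 3/5 + 3/10*3/5) = [3/5, 39/50)
  'b': [3/5 + 3/10*3/5, 3/5 + 3/10*9/10) = [39/50, 87/100)
  'c': [3/5 + 3/10*9/10, 3/5 + 3/10*1/1) = [87/100, 9/10) <- contains code 1797/2000
  emit 'c', narrow to [87/100, 9/10)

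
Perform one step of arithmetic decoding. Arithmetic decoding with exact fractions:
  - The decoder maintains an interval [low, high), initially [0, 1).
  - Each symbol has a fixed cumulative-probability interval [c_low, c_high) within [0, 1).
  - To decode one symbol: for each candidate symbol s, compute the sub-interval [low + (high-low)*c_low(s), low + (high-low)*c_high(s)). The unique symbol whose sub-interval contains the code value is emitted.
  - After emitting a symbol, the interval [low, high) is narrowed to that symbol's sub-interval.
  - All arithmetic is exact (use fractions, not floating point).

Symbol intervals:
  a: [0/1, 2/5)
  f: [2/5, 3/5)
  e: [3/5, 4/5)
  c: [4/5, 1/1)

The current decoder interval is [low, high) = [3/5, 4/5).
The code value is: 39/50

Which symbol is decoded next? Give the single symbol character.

Answer: c

Derivation:
Interval width = high − low = 4/5 − 3/5 = 1/5
Scaled code = (code − low) / width = (39/50 − 3/5) / 1/5 = 9/10
  a: [0/1, 2/5) 
  f: [2/5, 3/5) 
  e: [3/5, 4/5) 
  c: [4/5, 1/1) ← scaled code falls here ✓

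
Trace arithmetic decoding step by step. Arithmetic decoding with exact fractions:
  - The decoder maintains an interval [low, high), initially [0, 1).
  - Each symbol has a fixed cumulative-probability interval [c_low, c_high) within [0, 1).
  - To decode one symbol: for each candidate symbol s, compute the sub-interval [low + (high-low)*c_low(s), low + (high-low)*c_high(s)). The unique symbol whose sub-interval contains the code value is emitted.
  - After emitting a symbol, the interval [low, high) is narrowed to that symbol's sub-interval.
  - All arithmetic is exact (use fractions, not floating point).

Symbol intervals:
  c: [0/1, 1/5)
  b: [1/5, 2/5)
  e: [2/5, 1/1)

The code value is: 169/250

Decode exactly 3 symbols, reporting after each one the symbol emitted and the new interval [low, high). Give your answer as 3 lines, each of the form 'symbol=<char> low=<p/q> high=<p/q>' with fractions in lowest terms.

Step 1: interval [0/1, 1/1), width = 1/1 - 0/1 = 1/1
  'c': [0/1 + 1/1*0/1, 0/1 + 1/1*1/5) = [0/1, 1/5)
  'b': [0/1 + 1/1*1/5, 0/1 + 1/1*2/5) = [1/5, 2/5)
  'e': [0/1 + 1/1*2/5, 0/1 + 1/1*1/1) = [2/5, 1/1) <- contains code 169/250
  emit 'e', narrow to [2/5, 1/1)
Step 2: interval [2/5, 1/1), width = 1/1 - 2/5 = 3/5
  'c': [2/5 + 3/5*0/1, 2/5 + 3/5*1/5) = [2/5, 13/25)
  'b': [2/5 + 3/5*1/5, 2/5 + 3/5*2/5) = [13/25, 16/25)
  'e': [2/5 + 3/5*2/5, 2/5 + 3/5*1/1) = [16/25, 1/1) <- contains code 169/250
  emit 'e', narrow to [16/25, 1/1)
Step 3: interval [16/25, 1/1), width = 1/1 - 16/25 = 9/25
  'c': [16/25 + 9/25*0/1, 16/25 + 9/25*1/5) = [16/25, 89/125) <- contains code 169/250
  'b': [16/25 + 9/25*1/5, 16/25 + 9/25*2/5) = [89/125, 98/125)
  'e': [16/25 + 9/25*2/5, 16/25 + 9/25*1/1) = [98/125, 1/1)
  emit 'c', narrow to [16/25, 89/125)

Answer: symbol=e low=2/5 high=1/1
symbol=e low=16/25 high=1/1
symbol=c low=16/25 high=89/125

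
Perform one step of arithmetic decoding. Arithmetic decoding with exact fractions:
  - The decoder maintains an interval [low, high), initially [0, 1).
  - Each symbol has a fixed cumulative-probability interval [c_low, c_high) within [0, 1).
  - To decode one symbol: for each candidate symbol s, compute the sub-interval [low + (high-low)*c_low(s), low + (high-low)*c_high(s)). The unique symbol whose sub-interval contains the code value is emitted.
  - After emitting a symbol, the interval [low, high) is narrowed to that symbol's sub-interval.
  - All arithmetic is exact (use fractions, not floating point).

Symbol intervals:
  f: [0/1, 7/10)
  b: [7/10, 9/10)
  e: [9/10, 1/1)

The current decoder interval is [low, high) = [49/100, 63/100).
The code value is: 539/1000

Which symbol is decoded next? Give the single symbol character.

Interval width = high − low = 63/100 − 49/100 = 7/50
Scaled code = (code − low) / width = (539/1000 − 49/100) / 7/50 = 7/20
  f: [0/1, 7/10) ← scaled code falls here ✓
  b: [7/10, 9/10) 
  e: [9/10, 1/1) 

Answer: f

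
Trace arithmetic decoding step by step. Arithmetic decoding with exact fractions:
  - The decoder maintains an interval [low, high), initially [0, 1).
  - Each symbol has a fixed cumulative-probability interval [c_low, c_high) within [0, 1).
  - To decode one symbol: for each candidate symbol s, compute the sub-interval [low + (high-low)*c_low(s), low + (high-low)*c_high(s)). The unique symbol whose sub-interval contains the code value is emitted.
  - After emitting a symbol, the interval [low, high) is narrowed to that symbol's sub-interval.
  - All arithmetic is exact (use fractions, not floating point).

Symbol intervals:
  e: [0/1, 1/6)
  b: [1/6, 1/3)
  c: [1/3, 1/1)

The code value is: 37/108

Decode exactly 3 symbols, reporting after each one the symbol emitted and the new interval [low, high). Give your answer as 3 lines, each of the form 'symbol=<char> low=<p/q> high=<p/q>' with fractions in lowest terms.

Answer: symbol=c low=1/3 high=1/1
symbol=e low=1/3 high=4/9
symbol=e low=1/3 high=19/54

Derivation:
Step 1: interval [0/1, 1/1), width = 1/1 - 0/1 = 1/1
  'e': [0/1 + 1/1*0/1, 0/1 + 1/1*1/6) = [0/1, 1/6)
  'b': [0/1 + 1/1*1/6, 0/1 + 1/1*1/3) = [1/6, 1/3)
  'c': [0/1 + 1/1*1/3, 0/1 + 1/1*1/1) = [1/3, 1/1) <- contains code 37/108
  emit 'c', narrow to [1/3, 1/1)
Step 2: interval [1/3, 1/1), width = 1/1 - 1/3 = 2/3
  'e': [1/3 + 2/3*0/1, 1/3 + 2/3*1/6) = [1/3, 4/9) <- contains code 37/108
  'b': [1/3 + 2/3*1/6, 1/3 + 2/3*1/3) = [4/9, 5/9)
  'c': [1/3 + 2/3*1/3, 1/3 + 2/3*1/1) = [5/9, 1/1)
  emit 'e', narrow to [1/3, 4/9)
Step 3: interval [1/3, 4/9), width = 4/9 - 1/3 = 1/9
  'e': [1/3 + 1/9*0/1, 1/3 + 1/9*1/6) = [1/3, 19/54) <- contains code 37/108
  'b': [1/3 + 1/9*1/6, 1/3 + 1/9*1/3) = [19/54, 10/27)
  'c': [1/3 + 1/9*1/3, 1/3 + 1/9*1/1) = [10/27, 4/9)
  emit 'e', narrow to [1/3, 19/54)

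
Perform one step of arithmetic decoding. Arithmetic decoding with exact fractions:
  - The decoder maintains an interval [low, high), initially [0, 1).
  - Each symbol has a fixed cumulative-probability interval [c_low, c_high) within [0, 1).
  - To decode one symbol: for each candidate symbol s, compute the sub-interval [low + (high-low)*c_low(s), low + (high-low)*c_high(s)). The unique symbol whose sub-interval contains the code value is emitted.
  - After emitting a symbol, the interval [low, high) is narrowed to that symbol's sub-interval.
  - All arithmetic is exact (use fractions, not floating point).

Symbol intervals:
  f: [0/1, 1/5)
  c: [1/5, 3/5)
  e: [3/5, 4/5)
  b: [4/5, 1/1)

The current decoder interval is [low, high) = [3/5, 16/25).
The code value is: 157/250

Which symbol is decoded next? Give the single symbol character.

Answer: e

Derivation:
Interval width = high − low = 16/25 − 3/5 = 1/25
Scaled code = (code − low) / width = (157/250 − 3/5) / 1/25 = 7/10
  f: [0/1, 1/5) 
  c: [1/5, 3/5) 
  e: [3/5, 4/5) ← scaled code falls here ✓
  b: [4/5, 1/1) 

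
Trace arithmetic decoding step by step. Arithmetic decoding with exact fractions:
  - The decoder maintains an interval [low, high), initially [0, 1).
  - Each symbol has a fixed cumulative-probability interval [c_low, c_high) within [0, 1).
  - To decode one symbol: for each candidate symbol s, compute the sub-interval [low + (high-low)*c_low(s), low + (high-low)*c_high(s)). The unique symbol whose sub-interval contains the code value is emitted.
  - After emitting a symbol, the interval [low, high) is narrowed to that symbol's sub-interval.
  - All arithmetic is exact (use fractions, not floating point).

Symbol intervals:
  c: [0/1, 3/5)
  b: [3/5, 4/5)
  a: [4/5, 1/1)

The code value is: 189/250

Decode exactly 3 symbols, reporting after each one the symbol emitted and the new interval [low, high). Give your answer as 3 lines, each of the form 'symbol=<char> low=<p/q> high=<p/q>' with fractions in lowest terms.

Step 1: interval [0/1, 1/1), width = 1/1 - 0/1 = 1/1
  'c': [0/1 + 1/1*0/1, 0/1 + 1/1*3/5) = [0/1, 3/5)
  'b': [0/1 + 1/1*3/5, 0/1 + 1/1*4/5) = [3/5, 4/5) <- contains code 189/250
  'a': [0/1 + 1/1*4/5, 0/1 + 1/1*1/1) = [4/5, 1/1)
  emit 'b', narrow to [3/5, 4/5)
Step 2: interval [3/5, 4/5), width = 4/5 - 3/5 = 1/5
  'c': [3/5 + 1/5*0/1, 3/5 + 1/5*3/5) = [3/5, 18/25)
  'b': [3/5 + 1/5*3/5, 3/5 + 1/5*4/5) = [18/25, 19/25) <- contains code 189/250
  'a': [3/5 + 1/5*4/5, 3/5 + 1/5*1/1) = [19/25, 4/5)
  emit 'b', narrow to [18/25, 19/25)
Step 3: interval [18/25, 19/25), width = 19/25 - 18/25 = 1/25
  'c': [18/25 + 1/25*0/1, 18/25 + 1/25*3/5) = [18/25, 93/125)
  'b': [18/25 + 1/25*3/5, 18/25 + 1/25*4/5) = [93/125, 94/125)
  'a': [18/25 + 1/25*4/5, 18/25 + 1/25*1/1) = [94/125, 19/25) <- contains code 189/250
  emit 'a', narrow to [94/125, 19/25)

Answer: symbol=b low=3/5 high=4/5
symbol=b low=18/25 high=19/25
symbol=a low=94/125 high=19/25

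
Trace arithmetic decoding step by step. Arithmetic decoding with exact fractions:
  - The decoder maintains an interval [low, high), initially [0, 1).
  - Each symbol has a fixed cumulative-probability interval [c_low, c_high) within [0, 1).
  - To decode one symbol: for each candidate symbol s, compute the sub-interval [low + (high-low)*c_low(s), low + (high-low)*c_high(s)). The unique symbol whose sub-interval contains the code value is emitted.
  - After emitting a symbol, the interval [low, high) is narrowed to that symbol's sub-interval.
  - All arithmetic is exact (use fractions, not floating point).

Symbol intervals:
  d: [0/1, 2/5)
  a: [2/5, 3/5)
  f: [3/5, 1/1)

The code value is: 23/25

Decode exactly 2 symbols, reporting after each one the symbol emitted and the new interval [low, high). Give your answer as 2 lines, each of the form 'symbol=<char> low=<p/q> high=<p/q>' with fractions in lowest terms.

Step 1: interval [0/1, 1/1), width = 1/1 - 0/1 = 1/1
  'd': [0/1 + 1/1*0/1, 0/1 + 1/1*2/5) = [0/1, 2/5)
  'a': [0/1 + 1/1*2/5, 0/1 + 1/1*3/5) = [2/5, 3/5)
  'f': [0/1 + 1/1*3/5, 0/1 + 1/1*1/1) = [3/5, 1/1) <- contains code 23/25
  emit 'f', narrow to [3/5, 1/1)
Step 2: interval [3/5, 1/1), width = 1/1 - 3/5 = 2/5
  'd': [3/5 + 2/5*0/1, 3/5 + 2/5*2/5) = [3/5, 19/25)
  'a': [3/5 + 2/5*2/5, 3/5 + 2/5*3/5) = [19/25, 21/25)
  'f': [3/5 + 2/5*3/5, 3/5 + 2/5*1/1) = [21/25, 1/1) <- contains code 23/25
  emit 'f', narrow to [21/25, 1/1)

Answer: symbol=f low=3/5 high=1/1
symbol=f low=21/25 high=1/1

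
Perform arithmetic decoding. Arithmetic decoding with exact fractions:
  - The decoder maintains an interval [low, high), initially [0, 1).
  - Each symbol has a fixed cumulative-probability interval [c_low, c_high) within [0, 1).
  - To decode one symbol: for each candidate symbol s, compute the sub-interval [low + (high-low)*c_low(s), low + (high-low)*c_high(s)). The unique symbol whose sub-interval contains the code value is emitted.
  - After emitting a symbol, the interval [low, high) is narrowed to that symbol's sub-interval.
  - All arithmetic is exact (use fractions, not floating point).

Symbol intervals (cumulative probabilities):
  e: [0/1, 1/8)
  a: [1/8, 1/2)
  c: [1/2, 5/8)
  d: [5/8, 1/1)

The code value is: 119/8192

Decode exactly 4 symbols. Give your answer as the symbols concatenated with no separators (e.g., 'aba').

Step 1: interval [0/1, 1/1), width = 1/1 - 0/1 = 1/1
  'e': [0/1 + 1/1*0/1, 0/1 + 1/1*1/8) = [0/1, 1/8) <- contains code 119/8192
  'a': [0/1 + 1/1*1/8, 0/1 + 1/1*1/2) = [1/8, 1/2)
  'c': [0/1 + 1/1*1/2, 0/1 + 1/1*5/8) = [1/2, 5/8)
  'd': [0/1 + 1/1*5/8, 0/1 + 1/1*1/1) = [5/8, 1/1)
  emit 'e', narrow to [0/1, 1/8)
Step 2: interval [0/1, 1/8), width = 1/8 - 0/1 = 1/8
  'e': [0/1 + 1/8*0/1, 0/1 + 1/8*1/8) = [0/1, 1/64) <- contains code 119/8192
  'a': [0/1 + 1/8*1/8, 0/1 + 1/8*1/2) = [1/64, 1/16)
  'c': [0/1 + 1/8*1/2, 0/1 + 1/8*5/8) = [1/16, 5/64)
  'd': [0/1 + 1/8*5/8, 0/1 + 1/8*1/1) = [5/64, 1/8)
  emit 'e', narrow to [0/1, 1/64)
Step 3: interval [0/1, 1/64), width = 1/64 - 0/1 = 1/64
  'e': [0/1 + 1/64*0/1, 0/1 + 1/64*1/8) = [0/1, 1/512)
  'a': [0/1 + 1/64*1/8, 0/1 + 1/64*1/2) = [1/512, 1/128)
  'c': [0/1 + 1/64*1/2, 0/1 + 1/64*5/8) = [1/128, 5/512)
  'd': [0/1 + 1/64*5/8, 0/1 + 1/64*1/1) = [5/512, 1/64) <- contains code 119/8192
  emit 'd', narrow to [5/512, 1/64)
Step 4: interval [5/512, 1/64), width = 1/64 - 5/512 = 3/512
  'e': [5/512 + 3/512*0/1, 5/512 + 3/512*1/8) = [5/512, 43/4096)
  'a': [5/512 + 3/512*1/8, 5/512 + 3/512*1/2) = [43/4096, 13/1024)
  'c': [5/512 + 3/512*1/2, 5/512 + 3/512*5/8) = [13/1024, 55/4096)
  'd': [5/512 + 3/512*5/8, 5/512 + 3/512*1/1) = [55/4096, 1/64) <- contains code 119/8192
  emit 'd', narrow to [55/4096, 1/64)

Answer: eedd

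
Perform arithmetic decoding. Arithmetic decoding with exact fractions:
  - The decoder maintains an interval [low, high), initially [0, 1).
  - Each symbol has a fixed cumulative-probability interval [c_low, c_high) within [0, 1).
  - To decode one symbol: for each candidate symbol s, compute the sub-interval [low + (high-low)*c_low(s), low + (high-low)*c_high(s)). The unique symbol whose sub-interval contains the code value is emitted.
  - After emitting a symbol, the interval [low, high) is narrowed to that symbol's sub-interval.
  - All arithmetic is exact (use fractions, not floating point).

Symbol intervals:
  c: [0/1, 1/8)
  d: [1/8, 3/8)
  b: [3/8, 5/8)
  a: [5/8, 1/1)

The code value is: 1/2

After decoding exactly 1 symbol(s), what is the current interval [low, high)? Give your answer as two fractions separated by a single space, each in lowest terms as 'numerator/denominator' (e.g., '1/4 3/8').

Answer: 3/8 5/8

Derivation:
Step 1: interval [0/1, 1/1), width = 1/1 - 0/1 = 1/1
  'c': [0/1 + 1/1*0/1, 0/1 + 1/1*1/8) = [0/1, 1/8)
  'd': [0/1 + 1/1*1/8, 0/1 + 1/1*3/8) = [1/8, 3/8)
  'b': [0/1 + 1/1*3/8, 0/1 + 1/1*5/8) = [3/8, 5/8) <- contains code 1/2
  'a': [0/1 + 1/1*5/8, 0/1 + 1/1*1/1) = [5/8, 1/1)
  emit 'b', narrow to [3/8, 5/8)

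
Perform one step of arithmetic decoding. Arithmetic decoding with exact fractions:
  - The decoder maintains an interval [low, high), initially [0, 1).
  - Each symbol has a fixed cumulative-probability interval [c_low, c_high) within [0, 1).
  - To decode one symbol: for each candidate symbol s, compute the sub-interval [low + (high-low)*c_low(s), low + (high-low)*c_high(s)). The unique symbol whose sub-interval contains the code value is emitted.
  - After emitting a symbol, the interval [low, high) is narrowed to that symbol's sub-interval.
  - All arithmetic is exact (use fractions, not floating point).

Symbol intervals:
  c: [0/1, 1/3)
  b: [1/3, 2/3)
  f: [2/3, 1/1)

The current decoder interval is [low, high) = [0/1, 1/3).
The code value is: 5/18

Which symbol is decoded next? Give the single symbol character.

Answer: f

Derivation:
Interval width = high − low = 1/3 − 0/1 = 1/3
Scaled code = (code − low) / width = (5/18 − 0/1) / 1/3 = 5/6
  c: [0/1, 1/3) 
  b: [1/3, 2/3) 
  f: [2/3, 1/1) ← scaled code falls here ✓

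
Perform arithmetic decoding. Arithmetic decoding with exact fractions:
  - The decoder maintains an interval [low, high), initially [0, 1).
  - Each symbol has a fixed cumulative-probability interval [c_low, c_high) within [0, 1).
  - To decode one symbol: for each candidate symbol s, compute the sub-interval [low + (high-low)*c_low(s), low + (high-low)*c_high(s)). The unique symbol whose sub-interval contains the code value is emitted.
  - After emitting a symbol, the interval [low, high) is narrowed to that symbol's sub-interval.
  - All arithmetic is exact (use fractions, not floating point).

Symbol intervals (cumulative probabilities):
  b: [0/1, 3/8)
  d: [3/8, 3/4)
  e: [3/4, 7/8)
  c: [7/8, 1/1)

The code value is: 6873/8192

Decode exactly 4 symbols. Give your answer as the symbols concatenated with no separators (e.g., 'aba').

Step 1: interval [0/1, 1/1), width = 1/1 - 0/1 = 1/1
  'b': [0/1 + 1/1*0/1, 0/1 + 1/1*3/8) = [0/1, 3/8)
  'd': [0/1 + 1/1*3/8, 0/1 + 1/1*3/4) = [3/8, 3/4)
  'e': [0/1 + 1/1*3/4, 0/1 + 1/1*7/8) = [3/4, 7/8) <- contains code 6873/8192
  'c': [0/1 + 1/1*7/8, 0/1 + 1/1*1/1) = [7/8, 1/1)
  emit 'e', narrow to [3/4, 7/8)
Step 2: interval [3/4, 7/8), width = 7/8 - 3/4 = 1/8
  'b': [3/4 + 1/8*0/1, 3/4 + 1/8*3/8) = [3/4, 51/64)
  'd': [3/4 + 1/8*3/8, 3/4 + 1/8*3/4) = [51/64, 27/32) <- contains code 6873/8192
  'e': [3/4 + 1/8*3/4, 3/4 + 1/8*7/8) = [27/32, 55/64)
  'c': [3/4 + 1/8*7/8, 3/4 + 1/8*1/1) = [55/64, 7/8)
  emit 'd', narrow to [51/64, 27/32)
Step 3: interval [51/64, 27/32), width = 27/32 - 51/64 = 3/64
  'b': [51/64 + 3/64*0/1, 51/64 + 3/64*3/8) = [51/64, 417/512)
  'd': [51/64 + 3/64*3/8, 51/64 + 3/64*3/4) = [417/512, 213/256)
  'e': [51/64 + 3/64*3/4, 51/64 + 3/64*7/8) = [213/256, 429/512)
  'c': [51/64 + 3/64*7/8, 51/64 + 3/64*1/1) = [429/512, 27/32) <- contains code 6873/8192
  emit 'c', narrow to [429/512, 27/32)
Step 4: interval [429/512, 27/32), width = 27/32 - 429/512 = 3/512
  'b': [429/512 + 3/512*0/1, 429/512 + 3/512*3/8) = [429/512, 3441/4096) <- contains code 6873/8192
  'd': [429/512 + 3/512*3/8, 429/512 + 3/512*3/4) = [3441/4096, 1725/2048)
  'e': [429/512 + 3/512*3/4, 429/512 + 3/512*7/8) = [1725/2048, 3453/4096)
  'c': [429/512 + 3/512*7/8, 429/512 + 3/512*1/1) = [3453/4096, 27/32)
  emit 'b', narrow to [429/512, 3441/4096)

Answer: edcb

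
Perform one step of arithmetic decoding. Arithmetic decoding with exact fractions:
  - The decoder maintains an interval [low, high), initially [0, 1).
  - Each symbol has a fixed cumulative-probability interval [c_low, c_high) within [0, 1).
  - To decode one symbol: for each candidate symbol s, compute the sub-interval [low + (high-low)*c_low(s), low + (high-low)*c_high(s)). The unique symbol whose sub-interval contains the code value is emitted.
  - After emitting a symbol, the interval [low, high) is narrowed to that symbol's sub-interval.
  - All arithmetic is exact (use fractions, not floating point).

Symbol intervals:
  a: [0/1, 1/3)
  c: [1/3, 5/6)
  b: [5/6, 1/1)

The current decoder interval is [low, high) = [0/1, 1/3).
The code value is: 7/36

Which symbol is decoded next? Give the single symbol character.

Answer: c

Derivation:
Interval width = high − low = 1/3 − 0/1 = 1/3
Scaled code = (code − low) / width = (7/36 − 0/1) / 1/3 = 7/12
  a: [0/1, 1/3) 
  c: [1/3, 5/6) ← scaled code falls here ✓
  b: [5/6, 1/1) 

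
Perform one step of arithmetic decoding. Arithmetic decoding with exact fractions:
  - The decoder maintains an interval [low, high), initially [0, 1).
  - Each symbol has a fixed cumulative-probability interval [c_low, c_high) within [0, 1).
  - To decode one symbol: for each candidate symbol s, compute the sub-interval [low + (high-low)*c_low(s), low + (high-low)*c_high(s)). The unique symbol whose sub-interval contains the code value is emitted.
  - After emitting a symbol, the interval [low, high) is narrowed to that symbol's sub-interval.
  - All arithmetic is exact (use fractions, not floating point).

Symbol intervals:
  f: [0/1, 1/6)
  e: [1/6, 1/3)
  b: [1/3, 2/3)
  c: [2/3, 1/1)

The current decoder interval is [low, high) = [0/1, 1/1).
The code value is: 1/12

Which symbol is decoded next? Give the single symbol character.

Answer: f

Derivation:
Interval width = high − low = 1/1 − 0/1 = 1/1
Scaled code = (code − low) / width = (1/12 − 0/1) / 1/1 = 1/12
  f: [0/1, 1/6) ← scaled code falls here ✓
  e: [1/6, 1/3) 
  b: [1/3, 2/3) 
  c: [2/3, 1/1) 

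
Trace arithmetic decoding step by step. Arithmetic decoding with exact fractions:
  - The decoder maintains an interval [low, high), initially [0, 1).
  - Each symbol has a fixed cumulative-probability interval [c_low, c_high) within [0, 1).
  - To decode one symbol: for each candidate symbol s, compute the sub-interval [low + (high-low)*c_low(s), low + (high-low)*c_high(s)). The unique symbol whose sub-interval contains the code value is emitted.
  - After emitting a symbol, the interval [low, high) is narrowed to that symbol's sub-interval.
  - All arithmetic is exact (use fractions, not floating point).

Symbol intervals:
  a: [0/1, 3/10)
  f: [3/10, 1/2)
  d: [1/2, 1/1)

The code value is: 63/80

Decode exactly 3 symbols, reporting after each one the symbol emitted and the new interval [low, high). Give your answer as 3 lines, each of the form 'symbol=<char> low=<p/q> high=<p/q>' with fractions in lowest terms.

Answer: symbol=d low=1/2 high=1/1
symbol=d low=3/4 high=1/1
symbol=a low=3/4 high=33/40

Derivation:
Step 1: interval [0/1, 1/1), width = 1/1 - 0/1 = 1/1
  'a': [0/1 + 1/1*0/1, 0/1 + 1/1*3/10) = [0/1, 3/10)
  'f': [0/1 + 1/1*3/10, 0/1 + 1/1*1/2) = [3/10, 1/2)
  'd': [0/1 + 1/1*1/2, 0/1 + 1/1*1/1) = [1/2, 1/1) <- contains code 63/80
  emit 'd', narrow to [1/2, 1/1)
Step 2: interval [1/2, 1/1), width = 1/1 - 1/2 = 1/2
  'a': [1/2 + 1/2*0/1, 1/2 + 1/2*3/10) = [1/2, 13/20)
  'f': [1/2 + 1/2*3/10, 1/2 + 1/2*1/2) = [13/20, 3/4)
  'd': [1/2 + 1/2*1/2, 1/2 + 1/2*1/1) = [3/4, 1/1) <- contains code 63/80
  emit 'd', narrow to [3/4, 1/1)
Step 3: interval [3/4, 1/1), width = 1/1 - 3/4 = 1/4
  'a': [3/4 + 1/4*0/1, 3/4 + 1/4*3/10) = [3/4, 33/40) <- contains code 63/80
  'f': [3/4 + 1/4*3/10, 3/4 + 1/4*1/2) = [33/40, 7/8)
  'd': [3/4 + 1/4*1/2, 3/4 + 1/4*1/1) = [7/8, 1/1)
  emit 'a', narrow to [3/4, 33/40)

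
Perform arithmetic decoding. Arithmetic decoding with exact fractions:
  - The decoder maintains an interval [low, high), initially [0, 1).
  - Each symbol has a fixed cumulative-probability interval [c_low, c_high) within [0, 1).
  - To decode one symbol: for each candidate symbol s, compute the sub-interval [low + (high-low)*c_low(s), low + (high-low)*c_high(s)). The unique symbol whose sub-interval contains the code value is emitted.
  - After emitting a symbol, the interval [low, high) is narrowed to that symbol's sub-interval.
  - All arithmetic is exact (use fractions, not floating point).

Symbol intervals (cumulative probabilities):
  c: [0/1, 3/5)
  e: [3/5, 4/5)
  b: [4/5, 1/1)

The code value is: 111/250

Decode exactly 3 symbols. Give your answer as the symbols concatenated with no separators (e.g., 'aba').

Step 1: interval [0/1, 1/1), width = 1/1 - 0/1 = 1/1
  'c': [0/1 + 1/1*0/1, 0/1 + 1/1*3/5) = [0/1, 3/5) <- contains code 111/250
  'e': [0/1 + 1/1*3/5, 0/1 + 1/1*4/5) = [3/5, 4/5)
  'b': [0/1 + 1/1*4/5, 0/1 + 1/1*1/1) = [4/5, 1/1)
  emit 'c', narrow to [0/1, 3/5)
Step 2: interval [0/1, 3/5), width = 3/5 - 0/1 = 3/5
  'c': [0/1 + 3/5*0/1, 0/1 + 3/5*3/5) = [0/1, 9/25)
  'e': [0/1 + 3/5*3/5, 0/1 + 3/5*4/5) = [9/25, 12/25) <- contains code 111/250
  'b': [0/1 + 3/5*4/5, 0/1 + 3/5*1/1) = [12/25, 3/5)
  emit 'e', narrow to [9/25, 12/25)
Step 3: interval [9/25, 12/25), width = 12/25 - 9/25 = 3/25
  'c': [9/25 + 3/25*0/1, 9/25 + 3/25*3/5) = [9/25, 54/125)
  'e': [9/25 + 3/25*3/5, 9/25 + 3/25*4/5) = [54/125, 57/125) <- contains code 111/250
  'b': [9/25 + 3/25*4/5, 9/25 + 3/25*1/1) = [57/125, 12/25)
  emit 'e', narrow to [54/125, 57/125)

Answer: cee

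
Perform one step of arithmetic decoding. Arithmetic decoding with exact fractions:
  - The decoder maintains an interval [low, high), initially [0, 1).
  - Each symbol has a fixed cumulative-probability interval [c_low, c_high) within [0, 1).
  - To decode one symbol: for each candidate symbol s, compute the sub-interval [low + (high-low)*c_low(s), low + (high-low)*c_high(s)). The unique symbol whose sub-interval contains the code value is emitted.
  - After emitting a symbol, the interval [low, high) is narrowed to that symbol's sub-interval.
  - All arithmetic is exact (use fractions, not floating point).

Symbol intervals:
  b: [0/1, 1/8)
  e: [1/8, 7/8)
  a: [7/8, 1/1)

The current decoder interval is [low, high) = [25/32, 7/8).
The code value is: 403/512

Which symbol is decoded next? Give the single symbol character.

Interval width = high − low = 7/8 − 25/32 = 3/32
Scaled code = (code − low) / width = (403/512 − 25/32) / 3/32 = 1/16
  b: [0/1, 1/8) ← scaled code falls here ✓
  e: [1/8, 7/8) 
  a: [7/8, 1/1) 

Answer: b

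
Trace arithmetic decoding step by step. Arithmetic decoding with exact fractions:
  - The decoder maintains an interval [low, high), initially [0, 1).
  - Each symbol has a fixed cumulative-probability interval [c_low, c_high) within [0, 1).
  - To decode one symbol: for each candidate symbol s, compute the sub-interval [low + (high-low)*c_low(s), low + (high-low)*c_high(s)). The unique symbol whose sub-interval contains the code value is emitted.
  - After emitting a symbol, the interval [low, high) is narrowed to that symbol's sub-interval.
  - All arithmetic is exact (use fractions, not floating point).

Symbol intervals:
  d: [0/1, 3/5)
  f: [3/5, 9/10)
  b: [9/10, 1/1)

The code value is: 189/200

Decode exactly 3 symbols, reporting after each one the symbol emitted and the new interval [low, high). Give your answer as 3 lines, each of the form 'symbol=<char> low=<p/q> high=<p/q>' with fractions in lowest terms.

Answer: symbol=b low=9/10 high=1/1
symbol=d low=9/10 high=24/25
symbol=f low=117/125 high=477/500

Derivation:
Step 1: interval [0/1, 1/1), width = 1/1 - 0/1 = 1/1
  'd': [0/1 + 1/1*0/1, 0/1 + 1/1*3/5) = [0/1, 3/5)
  'f': [0/1 + 1/1*3/5, 0/1 + 1/1*9/10) = [3/5, 9/10)
  'b': [0/1 + 1/1*9/10, 0/1 + 1/1*1/1) = [9/10, 1/1) <- contains code 189/200
  emit 'b', narrow to [9/10, 1/1)
Step 2: interval [9/10, 1/1), width = 1/1 - 9/10 = 1/10
  'd': [9/10 + 1/10*0/1, 9/10 + 1/10*3/5) = [9/10, 24/25) <- contains code 189/200
  'f': [9/10 + 1/10*3/5, 9/10 + 1/10*9/10) = [24/25, 99/100)
  'b': [9/10 + 1/10*9/10, 9/10 + 1/10*1/1) = [99/100, 1/1)
  emit 'd', narrow to [9/10, 24/25)
Step 3: interval [9/10, 24/25), width = 24/25 - 9/10 = 3/50
  'd': [9/10 + 3/50*0/1, 9/10 + 3/50*3/5) = [9/10, 117/125)
  'f': [9/10 + 3/50*3/5, 9/10 + 3/50*9/10) = [117/125, 477/500) <- contains code 189/200
  'b': [9/10 + 3/50*9/10, 9/10 + 3/50*1/1) = [477/500, 24/25)
  emit 'f', narrow to [117/125, 477/500)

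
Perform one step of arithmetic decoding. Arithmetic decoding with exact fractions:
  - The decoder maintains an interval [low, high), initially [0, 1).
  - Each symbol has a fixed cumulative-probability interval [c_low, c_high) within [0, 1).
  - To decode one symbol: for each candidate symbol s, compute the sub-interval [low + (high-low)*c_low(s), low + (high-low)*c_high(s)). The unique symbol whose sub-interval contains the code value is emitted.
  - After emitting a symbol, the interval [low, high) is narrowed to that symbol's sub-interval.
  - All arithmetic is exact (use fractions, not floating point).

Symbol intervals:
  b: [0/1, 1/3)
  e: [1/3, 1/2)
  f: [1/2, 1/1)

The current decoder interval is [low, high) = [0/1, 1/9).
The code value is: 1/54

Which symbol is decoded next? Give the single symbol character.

Interval width = high − low = 1/9 − 0/1 = 1/9
Scaled code = (code − low) / width = (1/54 − 0/1) / 1/9 = 1/6
  b: [0/1, 1/3) ← scaled code falls here ✓
  e: [1/3, 1/2) 
  f: [1/2, 1/1) 

Answer: b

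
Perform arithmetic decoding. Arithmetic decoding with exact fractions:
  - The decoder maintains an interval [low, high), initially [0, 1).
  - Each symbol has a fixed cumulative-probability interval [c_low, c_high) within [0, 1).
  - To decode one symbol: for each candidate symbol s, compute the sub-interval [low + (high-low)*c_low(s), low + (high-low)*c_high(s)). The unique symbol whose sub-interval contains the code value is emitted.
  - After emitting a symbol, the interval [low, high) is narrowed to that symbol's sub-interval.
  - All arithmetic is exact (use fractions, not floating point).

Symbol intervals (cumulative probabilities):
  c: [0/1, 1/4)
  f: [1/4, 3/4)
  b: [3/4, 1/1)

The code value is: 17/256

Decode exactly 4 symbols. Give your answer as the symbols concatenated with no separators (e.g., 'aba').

Answer: cfcc

Derivation:
Step 1: interval [0/1, 1/1), width = 1/1 - 0/1 = 1/1
  'c': [0/1 + 1/1*0/1, 0/1 + 1/1*1/4) = [0/1, 1/4) <- contains code 17/256
  'f': [0/1 + 1/1*1/4, 0/1 + 1/1*3/4) = [1/4, 3/4)
  'b': [0/1 + 1/1*3/4, 0/1 + 1/1*1/1) = [3/4, 1/1)
  emit 'c', narrow to [0/1, 1/4)
Step 2: interval [0/1, 1/4), width = 1/4 - 0/1 = 1/4
  'c': [0/1 + 1/4*0/1, 0/1 + 1/4*1/4) = [0/1, 1/16)
  'f': [0/1 + 1/4*1/4, 0/1 + 1/4*3/4) = [1/16, 3/16) <- contains code 17/256
  'b': [0/1 + 1/4*3/4, 0/1 + 1/4*1/1) = [3/16, 1/4)
  emit 'f', narrow to [1/16, 3/16)
Step 3: interval [1/16, 3/16), width = 3/16 - 1/16 = 1/8
  'c': [1/16 + 1/8*0/1, 1/16 + 1/8*1/4) = [1/16, 3/32) <- contains code 17/256
  'f': [1/16 + 1/8*1/4, 1/16 + 1/8*3/4) = [3/32, 5/32)
  'b': [1/16 + 1/8*3/4, 1/16 + 1/8*1/1) = [5/32, 3/16)
  emit 'c', narrow to [1/16, 3/32)
Step 4: interval [1/16, 3/32), width = 3/32 - 1/16 = 1/32
  'c': [1/16 + 1/32*0/1, 1/16 + 1/32*1/4) = [1/16, 9/128) <- contains code 17/256
  'f': [1/16 + 1/32*1/4, 1/16 + 1/32*3/4) = [9/128, 11/128)
  'b': [1/16 + 1/32*3/4, 1/16 + 1/32*1/1) = [11/128, 3/32)
  emit 'c', narrow to [1/16, 9/128)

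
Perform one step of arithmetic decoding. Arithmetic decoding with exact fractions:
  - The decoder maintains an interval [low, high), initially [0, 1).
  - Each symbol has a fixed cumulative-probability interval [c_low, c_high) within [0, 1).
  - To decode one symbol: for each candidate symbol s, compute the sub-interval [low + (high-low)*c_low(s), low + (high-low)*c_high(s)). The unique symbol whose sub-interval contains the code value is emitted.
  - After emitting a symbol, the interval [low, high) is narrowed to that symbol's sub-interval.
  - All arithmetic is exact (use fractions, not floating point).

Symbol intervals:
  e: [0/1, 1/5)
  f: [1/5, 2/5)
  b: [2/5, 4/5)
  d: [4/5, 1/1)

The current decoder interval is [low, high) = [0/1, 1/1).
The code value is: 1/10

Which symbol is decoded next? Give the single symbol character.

Interval width = high − low = 1/1 − 0/1 = 1/1
Scaled code = (code − low) / width = (1/10 − 0/1) / 1/1 = 1/10
  e: [0/1, 1/5) ← scaled code falls here ✓
  f: [1/5, 2/5) 
  b: [2/5, 4/5) 
  d: [4/5, 1/1) 

Answer: e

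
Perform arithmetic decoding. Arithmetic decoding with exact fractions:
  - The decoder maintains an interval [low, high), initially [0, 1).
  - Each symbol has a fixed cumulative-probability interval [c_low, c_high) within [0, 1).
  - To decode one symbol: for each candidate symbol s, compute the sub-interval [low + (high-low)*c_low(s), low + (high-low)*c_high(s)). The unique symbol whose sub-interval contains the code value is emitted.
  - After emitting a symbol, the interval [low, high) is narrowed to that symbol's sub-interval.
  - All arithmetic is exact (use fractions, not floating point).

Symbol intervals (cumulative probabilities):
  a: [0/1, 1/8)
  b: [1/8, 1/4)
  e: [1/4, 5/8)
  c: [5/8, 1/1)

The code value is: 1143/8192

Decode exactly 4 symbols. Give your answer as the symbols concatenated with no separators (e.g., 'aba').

Answer: bacc

Derivation:
Step 1: interval [0/1, 1/1), width = 1/1 - 0/1 = 1/1
  'a': [0/1 + 1/1*0/1, 0/1 + 1/1*1/8) = [0/1, 1/8)
  'b': [0/1 + 1/1*1/8, 0/1 + 1/1*1/4) = [1/8, 1/4) <- contains code 1143/8192
  'e': [0/1 + 1/1*1/4, 0/1 + 1/1*5/8) = [1/4, 5/8)
  'c': [0/1 + 1/1*5/8, 0/1 + 1/1*1/1) = [5/8, 1/1)
  emit 'b', narrow to [1/8, 1/4)
Step 2: interval [1/8, 1/4), width = 1/4 - 1/8 = 1/8
  'a': [1/8 + 1/8*0/1, 1/8 + 1/8*1/8) = [1/8, 9/64) <- contains code 1143/8192
  'b': [1/8 + 1/8*1/8, 1/8 + 1/8*1/4) = [9/64, 5/32)
  'e': [1/8 + 1/8*1/4, 1/8 + 1/8*5/8) = [5/32, 13/64)
  'c': [1/8 + 1/8*5/8, 1/8 + 1/8*1/1) = [13/64, 1/4)
  emit 'a', narrow to [1/8, 9/64)
Step 3: interval [1/8, 9/64), width = 9/64 - 1/8 = 1/64
  'a': [1/8 + 1/64*0/1, 1/8 + 1/64*1/8) = [1/8, 65/512)
  'b': [1/8 + 1/64*1/8, 1/8 + 1/64*1/4) = [65/512, 33/256)
  'e': [1/8 + 1/64*1/4, 1/8 + 1/64*5/8) = [33/256, 69/512)
  'c': [1/8 + 1/64*5/8, 1/8 + 1/64*1/1) = [69/512, 9/64) <- contains code 1143/8192
  emit 'c', narrow to [69/512, 9/64)
Step 4: interval [69/512, 9/64), width = 9/64 - 69/512 = 3/512
  'a': [69/512 + 3/512*0/1, 69/512 + 3/512*1/8) = [69/512, 555/4096)
  'b': [69/512 + 3/512*1/8, 69/512 + 3/512*1/4) = [555/4096, 279/2048)
  'e': [69/512 + 3/512*1/4, 69/512 + 3/512*5/8) = [279/2048, 567/4096)
  'c': [69/512 + 3/512*5/8, 69/512 + 3/512*1/1) = [567/4096, 9/64) <- contains code 1143/8192
  emit 'c', narrow to [567/4096, 9/64)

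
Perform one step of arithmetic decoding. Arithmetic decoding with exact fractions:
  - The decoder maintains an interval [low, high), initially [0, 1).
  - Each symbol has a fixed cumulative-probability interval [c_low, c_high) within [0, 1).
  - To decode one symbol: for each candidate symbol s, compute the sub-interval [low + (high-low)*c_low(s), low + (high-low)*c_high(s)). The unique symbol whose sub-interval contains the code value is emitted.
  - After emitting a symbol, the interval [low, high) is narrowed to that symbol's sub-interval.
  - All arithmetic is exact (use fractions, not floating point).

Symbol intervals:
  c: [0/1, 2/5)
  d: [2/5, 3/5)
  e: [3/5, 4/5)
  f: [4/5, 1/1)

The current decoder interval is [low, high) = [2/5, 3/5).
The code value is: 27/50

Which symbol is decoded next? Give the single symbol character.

Answer: e

Derivation:
Interval width = high − low = 3/5 − 2/5 = 1/5
Scaled code = (code − low) / width = (27/50 − 2/5) / 1/5 = 7/10
  c: [0/1, 2/5) 
  d: [2/5, 3/5) 
  e: [3/5, 4/5) ← scaled code falls here ✓
  f: [4/5, 1/1) 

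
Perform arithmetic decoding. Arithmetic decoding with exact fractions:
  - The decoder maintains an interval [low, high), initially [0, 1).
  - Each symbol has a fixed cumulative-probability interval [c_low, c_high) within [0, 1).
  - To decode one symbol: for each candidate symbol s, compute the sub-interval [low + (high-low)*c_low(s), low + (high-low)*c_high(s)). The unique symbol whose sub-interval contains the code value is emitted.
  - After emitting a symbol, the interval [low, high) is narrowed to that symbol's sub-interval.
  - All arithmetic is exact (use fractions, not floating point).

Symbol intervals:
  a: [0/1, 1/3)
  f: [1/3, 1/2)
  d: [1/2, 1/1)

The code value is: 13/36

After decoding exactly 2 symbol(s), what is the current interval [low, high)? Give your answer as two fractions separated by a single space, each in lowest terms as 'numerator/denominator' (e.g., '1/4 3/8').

Step 1: interval [0/1, 1/1), width = 1/1 - 0/1 = 1/1
  'a': [0/1 + 1/1*0/1, 0/1 + 1/1*1/3) = [0/1, 1/3)
  'f': [0/1 + 1/1*1/3, 0/1 + 1/1*1/2) = [1/3, 1/2) <- contains code 13/36
  'd': [0/1 + 1/1*1/2, 0/1 + 1/1*1/1) = [1/2, 1/1)
  emit 'f', narrow to [1/3, 1/2)
Step 2: interval [1/3, 1/2), width = 1/2 - 1/3 = 1/6
  'a': [1/3 + 1/6*0/1, 1/3 + 1/6*1/3) = [1/3, 7/18) <- contains code 13/36
  'f': [1/3 + 1/6*1/3, 1/3 + 1/6*1/2) = [7/18, 5/12)
  'd': [1/3 + 1/6*1/2, 1/3 + 1/6*1/1) = [5/12, 1/2)
  emit 'a', narrow to [1/3, 7/18)

Answer: 1/3 7/18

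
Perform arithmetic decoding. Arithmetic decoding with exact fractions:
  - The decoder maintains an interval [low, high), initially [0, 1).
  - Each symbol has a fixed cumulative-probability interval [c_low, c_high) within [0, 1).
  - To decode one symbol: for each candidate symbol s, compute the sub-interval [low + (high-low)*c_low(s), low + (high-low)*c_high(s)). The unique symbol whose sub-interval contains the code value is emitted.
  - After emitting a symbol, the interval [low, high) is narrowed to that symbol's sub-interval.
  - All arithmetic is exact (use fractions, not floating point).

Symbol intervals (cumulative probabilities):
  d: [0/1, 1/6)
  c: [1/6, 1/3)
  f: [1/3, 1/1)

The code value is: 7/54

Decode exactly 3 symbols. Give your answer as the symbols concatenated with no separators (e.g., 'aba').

Answer: dff

Derivation:
Step 1: interval [0/1, 1/1), width = 1/1 - 0/1 = 1/1
  'd': [0/1 + 1/1*0/1, 0/1 + 1/1*1/6) = [0/1, 1/6) <- contains code 7/54
  'c': [0/1 + 1/1*1/6, 0/1 + 1/1*1/3) = [1/6, 1/3)
  'f': [0/1 + 1/1*1/3, 0/1 + 1/1*1/1) = [1/3, 1/1)
  emit 'd', narrow to [0/1, 1/6)
Step 2: interval [0/1, 1/6), width = 1/6 - 0/1 = 1/6
  'd': [0/1 + 1/6*0/1, 0/1 + 1/6*1/6) = [0/1, 1/36)
  'c': [0/1 + 1/6*1/6, 0/1 + 1/6*1/3) = [1/36, 1/18)
  'f': [0/1 + 1/6*1/3, 0/1 + 1/6*1/1) = [1/18, 1/6) <- contains code 7/54
  emit 'f', narrow to [1/18, 1/6)
Step 3: interval [1/18, 1/6), width = 1/6 - 1/18 = 1/9
  'd': [1/18 + 1/9*0/1, 1/18 + 1/9*1/6) = [1/18, 2/27)
  'c': [1/18 + 1/9*1/6, 1/18 + 1/9*1/3) = [2/27, 5/54)
  'f': [1/18 + 1/9*1/3, 1/18 + 1/9*1/1) = [5/54, 1/6) <- contains code 7/54
  emit 'f', narrow to [5/54, 1/6)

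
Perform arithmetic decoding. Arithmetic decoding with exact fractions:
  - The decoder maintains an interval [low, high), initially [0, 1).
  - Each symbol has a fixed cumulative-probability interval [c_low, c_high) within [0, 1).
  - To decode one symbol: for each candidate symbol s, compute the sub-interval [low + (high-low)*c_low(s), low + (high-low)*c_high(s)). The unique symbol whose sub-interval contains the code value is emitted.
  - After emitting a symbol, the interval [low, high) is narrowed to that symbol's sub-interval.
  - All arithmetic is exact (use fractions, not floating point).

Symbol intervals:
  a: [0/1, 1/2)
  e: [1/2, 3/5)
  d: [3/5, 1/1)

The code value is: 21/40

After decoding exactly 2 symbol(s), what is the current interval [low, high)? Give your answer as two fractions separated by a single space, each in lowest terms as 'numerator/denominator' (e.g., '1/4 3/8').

Step 1: interval [0/1, 1/1), width = 1/1 - 0/1 = 1/1
  'a': [0/1 + 1/1*0/1, 0/1 + 1/1*1/2) = [0/1, 1/2)
  'e': [0/1 + 1/1*1/2, 0/1 + 1/1*3/5) = [1/2, 3/5) <- contains code 21/40
  'd': [0/1 + 1/1*3/5, 0/1 + 1/1*1/1) = [3/5, 1/1)
  emit 'e', narrow to [1/2, 3/5)
Step 2: interval [1/2, 3/5), width = 3/5 - 1/2 = 1/10
  'a': [1/2 + 1/10*0/1, 1/2 + 1/10*1/2) = [1/2, 11/20) <- contains code 21/40
  'e': [1/2 + 1/10*1/2, 1/2 + 1/10*3/5) = [11/20, 14/25)
  'd': [1/2 + 1/10*3/5, 1/2 + 1/10*1/1) = [14/25, 3/5)
  emit 'a', narrow to [1/2, 11/20)

Answer: 1/2 11/20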